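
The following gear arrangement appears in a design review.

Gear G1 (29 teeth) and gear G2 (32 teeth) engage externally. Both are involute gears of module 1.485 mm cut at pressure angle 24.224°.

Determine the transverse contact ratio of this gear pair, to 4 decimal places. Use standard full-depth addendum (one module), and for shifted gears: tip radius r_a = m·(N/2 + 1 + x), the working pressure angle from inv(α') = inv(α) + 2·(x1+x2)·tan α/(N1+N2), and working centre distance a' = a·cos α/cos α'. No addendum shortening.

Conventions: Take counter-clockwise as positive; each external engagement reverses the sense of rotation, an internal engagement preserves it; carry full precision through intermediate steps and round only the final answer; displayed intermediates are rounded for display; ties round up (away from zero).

1.4994

single-mesh involute tooth geometry (29T engaging 32T at module 1.485)
base radii: r_b1 = 19.636527, r_b2 = 21.667892
tip radii: r_a1 = 23.017500, r_a2 = 25.245000
no profile shift: α' = α, a' = a
action lengths: √(r_a1²−r_b1²) = 12.008834, √(r_a2²−r_b2²) = 12.954245
base pitch p_b = π·m·cos α = 4.254481
CR = (12.008834 + 12.954245 − 45.292500·sin 24.22400°)/4.254481 = 1.499440
contact ratio ≈ 1.4994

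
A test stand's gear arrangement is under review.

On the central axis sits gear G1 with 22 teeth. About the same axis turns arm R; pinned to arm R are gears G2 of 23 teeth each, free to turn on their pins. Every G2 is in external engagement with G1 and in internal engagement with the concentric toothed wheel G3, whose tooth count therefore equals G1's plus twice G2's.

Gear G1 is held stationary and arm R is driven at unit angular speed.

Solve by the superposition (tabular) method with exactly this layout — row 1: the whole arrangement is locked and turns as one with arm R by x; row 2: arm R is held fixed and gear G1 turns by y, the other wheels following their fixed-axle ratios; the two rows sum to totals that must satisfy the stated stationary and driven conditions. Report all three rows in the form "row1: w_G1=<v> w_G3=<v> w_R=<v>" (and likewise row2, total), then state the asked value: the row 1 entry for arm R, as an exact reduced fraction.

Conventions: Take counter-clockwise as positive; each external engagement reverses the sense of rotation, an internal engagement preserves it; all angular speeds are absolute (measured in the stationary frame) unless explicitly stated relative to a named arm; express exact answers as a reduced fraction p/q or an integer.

row1: w_G1=1 w_G3=1 w_R=1
row2: w_G1=-1 w_G3=11/34 w_R=0
total: w_G1=0 w_G3=45/34 w_R=1
asked value: 1

topology: planetary set — G1 22T / G2 23T / G3 68T, arm = carrier (Willis)
row 1: whole set turns with the arm by x
row 2 (arm held, sun turns y): ω_ring = −(22/68)·y, ω_arm = 0
boundary: total ω_sun = x + y = 0 and total ω_arm = x = 1  ⇒  y = -1, x = 1
row 2 ring = −(22/68)·(-1) = 11/34
totals (row 1 + row 2): sun 1 + (-1) = 0, ring 1 + 11/34 = 45/34, arm 1 + 0 = 1
asked cell (row1, arm) = 1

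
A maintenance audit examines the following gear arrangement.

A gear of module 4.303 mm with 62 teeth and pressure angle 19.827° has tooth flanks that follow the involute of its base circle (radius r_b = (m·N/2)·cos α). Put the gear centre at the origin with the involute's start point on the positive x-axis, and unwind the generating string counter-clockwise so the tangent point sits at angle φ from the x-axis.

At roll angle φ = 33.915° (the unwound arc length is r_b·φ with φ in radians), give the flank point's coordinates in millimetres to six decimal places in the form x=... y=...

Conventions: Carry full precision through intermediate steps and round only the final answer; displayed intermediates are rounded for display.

topology: single-mesh involute geometry — m = 4.303, N = 62
pitch radius r_p = m·N/2 = 4.303·62/2 = 133.393000
base radius r_b = r_p·cos α = 133.393000·cos 19.827° = 125.485601
roll angle φ = 33.915° = 0.59192842 rad
x = r_b·(cos φ + φ·sin φ) = 145.580870
y = r_b·(sin φ − φ·cos φ) = 8.375032

x=145.580870 y=8.375032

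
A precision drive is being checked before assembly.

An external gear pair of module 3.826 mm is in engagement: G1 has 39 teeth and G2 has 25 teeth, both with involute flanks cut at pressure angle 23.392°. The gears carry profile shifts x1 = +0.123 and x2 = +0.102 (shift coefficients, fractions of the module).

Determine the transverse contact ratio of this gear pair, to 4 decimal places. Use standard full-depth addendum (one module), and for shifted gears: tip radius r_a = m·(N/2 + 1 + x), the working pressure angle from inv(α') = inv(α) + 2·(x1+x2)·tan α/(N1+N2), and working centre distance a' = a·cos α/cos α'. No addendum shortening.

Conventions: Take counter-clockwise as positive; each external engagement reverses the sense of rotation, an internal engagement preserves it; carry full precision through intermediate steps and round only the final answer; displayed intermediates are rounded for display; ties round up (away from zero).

class = single-mesh tooth geometry [involute pair 39T × 25T, m = 3.826]
base radii: r_b1 = 68.475056, r_b2 = 43.894267
tip radii: r_a1 = 78.903598, r_a2 = 52.041252
inv(α') = inv(23.392°) + 2·(+0.123+0.102)·tan α/(39+25) = 0.02734699  ⇒  α' = 24.28444°
a' = a·cos α / cos α' = 122.4320·cos 23.392°/cos 24.28444° = 123.277538
action lengths: √(r_a1²−r_b1²) = 39.203884, √(r_a2²−r_b2²) = 27.956847
base pitch p_b = π·m·cos α = 11.031832
CR = (39.203884 + 27.956847 − 123.277538·sin 24.28444°)/11.031832 = 1.492115
contact ratio ≈ 1.4921

1.4921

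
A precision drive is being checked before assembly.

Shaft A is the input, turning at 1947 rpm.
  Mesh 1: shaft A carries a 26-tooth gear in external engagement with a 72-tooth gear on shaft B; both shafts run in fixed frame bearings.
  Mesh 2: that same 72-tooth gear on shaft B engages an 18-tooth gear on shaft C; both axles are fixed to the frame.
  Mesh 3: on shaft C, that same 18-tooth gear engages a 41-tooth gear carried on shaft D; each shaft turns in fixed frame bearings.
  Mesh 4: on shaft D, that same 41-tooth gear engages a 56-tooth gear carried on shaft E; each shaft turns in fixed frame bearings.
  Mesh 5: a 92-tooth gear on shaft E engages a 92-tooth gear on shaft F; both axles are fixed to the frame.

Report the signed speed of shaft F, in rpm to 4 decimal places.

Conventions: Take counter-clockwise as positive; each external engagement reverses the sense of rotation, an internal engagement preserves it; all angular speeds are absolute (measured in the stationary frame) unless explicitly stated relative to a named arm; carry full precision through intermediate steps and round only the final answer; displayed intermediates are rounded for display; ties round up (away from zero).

-903.9643 rpm

recognized (6 fixed axles, 5 meshes): fixed-axis compound train
mesh 1 [26T→72T]: ω = 1947.0000×26/72 = 703.0833 rpm, sense flips to −
mesh 2 [72T→18T]: ω = 703.0833×72/18 = 2812.3333 rpm, sense flips to +
mesh 3 [18T→41T]: ω = 2812.3333×18/41 = 1234.6829 rpm, sense flips to −
mesh 4 [41T→56T]: ω = 1234.6829×41/56 = 903.9643 rpm, sense flips to +
mesh 5 [92T→92T]: ω = 903.9643×92/92 = 903.9643 rpm, sense flips to −
signed output speed = -903.9643 rpm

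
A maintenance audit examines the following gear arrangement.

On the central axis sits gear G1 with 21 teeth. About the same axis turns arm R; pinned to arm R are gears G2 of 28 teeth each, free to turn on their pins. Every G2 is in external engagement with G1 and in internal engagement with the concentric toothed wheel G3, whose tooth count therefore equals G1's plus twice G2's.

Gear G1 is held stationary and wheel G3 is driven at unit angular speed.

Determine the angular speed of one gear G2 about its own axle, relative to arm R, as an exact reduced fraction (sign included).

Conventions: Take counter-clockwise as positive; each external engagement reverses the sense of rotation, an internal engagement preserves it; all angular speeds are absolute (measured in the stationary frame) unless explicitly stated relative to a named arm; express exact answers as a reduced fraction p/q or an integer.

planetary set (21T centre, 28T on arm, 77T internal) — Willis relation
ring teeth: 21 + 2·28 = 77
21(ω_sun−ω_arm) = −77(ω_ring−ω_arm),  ω_sun = 0, ω_ring = 1
21(0−ω_arm) = −77(1−ω_arm)  ⇒  98·ω_arm = 77  ⇒  ω_arm = 11/14
sun–planet mesh: 21·(0−11/14) = −28·(ω_p−ω_arm)  ⇒  ω_p−ω_arm = 33/56
exact speed ratio = 33/56

33/56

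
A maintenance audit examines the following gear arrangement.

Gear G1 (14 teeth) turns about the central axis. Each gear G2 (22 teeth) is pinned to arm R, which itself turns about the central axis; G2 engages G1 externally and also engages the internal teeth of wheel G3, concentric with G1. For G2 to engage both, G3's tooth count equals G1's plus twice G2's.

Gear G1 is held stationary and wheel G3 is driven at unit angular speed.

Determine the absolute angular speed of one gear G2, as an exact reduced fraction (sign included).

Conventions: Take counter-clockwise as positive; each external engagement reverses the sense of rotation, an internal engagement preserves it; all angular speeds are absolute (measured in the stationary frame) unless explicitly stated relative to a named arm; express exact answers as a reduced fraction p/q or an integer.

29/22

recognized (axles ride arm R): planetary set, 14/22/58 teeth
ring teeth: 14 + 2·22 = 58
14(ω_sun−ω_arm) = −58(ω_ring−ω_arm),  ω_sun = 0, ω_ring = 1
14(0−ω_arm) = −58(1−ω_arm)  ⇒  72·ω_arm = 58  ⇒  ω_arm = 29/36
sun–planet mesh: 14·(0−29/36) = −22·(ω_p−ω_arm)  ⇒  ω_p−ω_arm = 203/396
ω_p = 29/36 + 203/396 = 29/22
exact speed ratio = 29/22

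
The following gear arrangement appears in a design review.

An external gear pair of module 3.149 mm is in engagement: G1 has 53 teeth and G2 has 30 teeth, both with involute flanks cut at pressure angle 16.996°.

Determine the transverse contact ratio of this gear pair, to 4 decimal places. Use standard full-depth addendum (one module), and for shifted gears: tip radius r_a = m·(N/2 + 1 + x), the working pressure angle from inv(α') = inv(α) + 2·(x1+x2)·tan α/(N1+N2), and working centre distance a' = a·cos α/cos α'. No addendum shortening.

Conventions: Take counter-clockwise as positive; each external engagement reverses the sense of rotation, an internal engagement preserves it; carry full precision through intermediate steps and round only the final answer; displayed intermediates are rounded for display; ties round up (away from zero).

class = single-mesh tooth geometry [involute pair 53T × 30T, m = 3.149]
base radii: r_b1 = 79.803901, r_b2 = 45.172019
tip radii: r_a1 = 86.597500, r_a2 = 50.384000
no profile shift: α' = α, a' = a
action lengths: √(r_a1²−r_b1²) = 33.622380, √(r_a2²−r_b2²) = 22.316723
base pitch p_b = π·m·cos α = 9.460806
CR = (33.622380 + 22.316723 − 130.683500·sin 16.99600°)/9.460806 = 1.875070
contact ratio ≈ 1.8751

1.8751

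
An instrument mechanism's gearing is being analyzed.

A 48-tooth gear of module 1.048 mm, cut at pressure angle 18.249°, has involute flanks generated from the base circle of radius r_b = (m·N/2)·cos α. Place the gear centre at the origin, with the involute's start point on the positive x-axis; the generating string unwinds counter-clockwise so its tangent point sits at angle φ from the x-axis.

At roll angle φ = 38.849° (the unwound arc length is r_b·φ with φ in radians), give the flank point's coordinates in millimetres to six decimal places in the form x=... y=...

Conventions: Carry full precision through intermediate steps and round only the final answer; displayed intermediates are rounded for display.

x=28.762727 y=2.369802

class = single-mesh tooth geometry [base-circle involute, m = 1.048, 48T]
pitch radius r_p = m·N/2 = 1.048·48/2 = 25.152000
base radius r_b = r_p·cos α = 25.152000·cos 18.249° = 23.886970
roll angle φ = 38.849° = 0.67804296 rad
x = r_b·(cos φ + φ·sin φ) = 28.762727
y = r_b·(sin φ − φ·cos φ) = 2.369802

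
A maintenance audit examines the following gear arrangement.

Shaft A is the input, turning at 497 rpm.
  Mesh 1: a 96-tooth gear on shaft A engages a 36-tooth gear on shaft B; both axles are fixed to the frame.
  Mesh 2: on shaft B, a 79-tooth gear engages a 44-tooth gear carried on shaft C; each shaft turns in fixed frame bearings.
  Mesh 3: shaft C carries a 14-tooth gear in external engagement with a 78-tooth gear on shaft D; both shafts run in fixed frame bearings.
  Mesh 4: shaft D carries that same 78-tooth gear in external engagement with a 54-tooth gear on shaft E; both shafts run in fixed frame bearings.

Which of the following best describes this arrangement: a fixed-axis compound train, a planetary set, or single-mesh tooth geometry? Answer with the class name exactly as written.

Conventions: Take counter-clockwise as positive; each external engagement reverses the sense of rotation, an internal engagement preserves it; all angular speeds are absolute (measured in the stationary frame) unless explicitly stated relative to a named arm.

recognized (5 fixed axles, 4 meshes): fixed-axis compound train
classification: fixed-axis compound train

fixed-axis compound train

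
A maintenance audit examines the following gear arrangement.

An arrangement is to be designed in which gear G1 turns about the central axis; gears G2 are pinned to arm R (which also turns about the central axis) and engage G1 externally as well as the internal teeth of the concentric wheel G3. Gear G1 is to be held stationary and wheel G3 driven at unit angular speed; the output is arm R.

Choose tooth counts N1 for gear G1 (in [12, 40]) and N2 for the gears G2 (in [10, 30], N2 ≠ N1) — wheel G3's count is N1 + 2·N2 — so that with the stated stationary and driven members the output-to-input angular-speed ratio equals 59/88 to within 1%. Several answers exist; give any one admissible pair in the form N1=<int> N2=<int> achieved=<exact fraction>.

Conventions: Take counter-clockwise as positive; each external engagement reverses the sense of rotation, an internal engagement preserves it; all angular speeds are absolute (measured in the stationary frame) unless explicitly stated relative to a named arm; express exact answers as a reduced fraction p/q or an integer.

topology: planetary set — design target 59/88, arm = carrier (Willis)
Willis with ω_sun = 0: ω_arm/ω_ring = N3/(N1+N3); set equal to 59/88  ⇒  N3/N1 = (59/88)/(1 − 59/88) = 59/29
N3 = N1 + 2·N2  ⇒  N2/N1 = (N3/N1 − 1)/2 = (59/29 − 1)/2 = 15/29
smallest multiple with N1 ≥ 12 and N2 ≥ 10: k = 1  ⇒  N1 = 1·29 = 29, N2 = 1·15 = 15 (N1 ≤ 40, N2 ≤ 30, N2 ≠ N1 ✓), N3 = 29 + 2·15 = 59
check: N3/(N1+N3) with N1 = 29, N3 = 59 gives 59/88; |achieved − target| = 0 ≤ 59/8800 ✓

N1=29 N2=15 achieved=59/88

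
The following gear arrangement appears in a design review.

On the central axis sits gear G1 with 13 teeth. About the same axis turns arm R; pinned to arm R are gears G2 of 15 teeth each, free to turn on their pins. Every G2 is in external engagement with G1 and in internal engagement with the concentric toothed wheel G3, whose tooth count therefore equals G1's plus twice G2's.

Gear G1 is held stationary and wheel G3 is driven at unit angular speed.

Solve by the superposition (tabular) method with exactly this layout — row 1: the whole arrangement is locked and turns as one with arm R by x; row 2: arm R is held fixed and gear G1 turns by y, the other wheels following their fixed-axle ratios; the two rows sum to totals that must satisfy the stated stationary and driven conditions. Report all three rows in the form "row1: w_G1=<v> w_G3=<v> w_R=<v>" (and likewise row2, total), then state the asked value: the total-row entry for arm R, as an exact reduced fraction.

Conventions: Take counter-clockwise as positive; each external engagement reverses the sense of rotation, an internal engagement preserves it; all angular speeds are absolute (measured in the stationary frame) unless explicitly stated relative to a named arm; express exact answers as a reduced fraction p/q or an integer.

planetary set (13T centre, 15T on arm, 43T internal) — Willis relation
row 1: whole set turns with the arm by x
row 2 — arm fixed, fixed-axis ratios: sun y, ring −(13/43)·y, arm 0
boundary: total ω_sun = x + y = 0 and total ω_ring = x − (13/43)·y = 1  ⇒  y = -43/56, x = 43/56
row 2 ring = −(13/43)·(-43/56) = 13/56
totals (row 1 + row 2): sun 43/56 + (-43/56) = 0, ring 43/56 + 13/56 = 1, arm 43/56 + 0 = 43/56
asked cell (total, arm) = 43/56

row1: w_G1=43/56 w_G3=43/56 w_R=43/56
row2: w_G1=-43/56 w_G3=13/56 w_R=0
total: w_G1=0 w_G3=1 w_R=43/56
asked value: 43/56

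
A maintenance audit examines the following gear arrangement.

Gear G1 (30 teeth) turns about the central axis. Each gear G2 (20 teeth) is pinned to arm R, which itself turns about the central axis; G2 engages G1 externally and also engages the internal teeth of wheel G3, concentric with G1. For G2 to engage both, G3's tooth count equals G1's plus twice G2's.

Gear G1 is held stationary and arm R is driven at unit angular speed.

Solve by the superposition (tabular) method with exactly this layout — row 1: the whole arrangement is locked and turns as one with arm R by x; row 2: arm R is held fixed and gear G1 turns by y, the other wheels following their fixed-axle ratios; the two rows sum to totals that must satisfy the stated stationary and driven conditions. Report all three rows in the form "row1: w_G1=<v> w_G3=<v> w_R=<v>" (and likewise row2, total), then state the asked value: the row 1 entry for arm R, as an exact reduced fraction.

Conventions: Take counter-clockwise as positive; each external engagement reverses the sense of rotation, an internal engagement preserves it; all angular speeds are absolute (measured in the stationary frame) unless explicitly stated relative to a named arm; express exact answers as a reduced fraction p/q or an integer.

row1: w_G1=1 w_G3=1 w_R=1
row2: w_G1=-1 w_G3=3/7 w_R=0
total: w_G1=0 w_G3=10/7 w_R=1
asked value: 1

class = planetary set [G3 = 30+2·20 = 70; Willis about the carrier]
row 1 (train locked, turned with arm): all members turn x
row 2 (arm held, sun turns y): ω_ring = −(30/70)·y, ω_arm = 0
boundary: total ω_sun = x + y = 0 and total ω_arm = x = 1  ⇒  y = -1, x = 1
row 2 ring = −(30/70)·(-1) = 3/7
totals (row 1 + row 2): sun 1 + (-1) = 0, ring 1 + 3/7 = 10/7, arm 1 + 0 = 1
asked cell (row1, arm) = 1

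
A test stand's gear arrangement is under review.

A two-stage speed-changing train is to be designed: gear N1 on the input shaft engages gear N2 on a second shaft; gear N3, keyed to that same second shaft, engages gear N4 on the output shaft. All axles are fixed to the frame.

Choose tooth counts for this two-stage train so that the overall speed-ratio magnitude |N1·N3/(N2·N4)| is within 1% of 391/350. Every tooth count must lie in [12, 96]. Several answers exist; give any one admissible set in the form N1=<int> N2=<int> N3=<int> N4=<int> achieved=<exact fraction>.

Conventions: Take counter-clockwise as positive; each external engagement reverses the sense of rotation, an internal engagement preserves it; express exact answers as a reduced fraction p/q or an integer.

N1=17 N2=14 N3=23 N4=25 achieved=391/350

class = fixed-axis compound train [2-stage, 391/350 wanted]
target = 391/350 in lowest terms: an exact hit needs N1·N3 = k·391 and N2·N4 = k·350 for one integer k, every count in [12, 96]; additionally prefer no 1:1 stage (N1 ≠ N2, N3 ≠ N4)
k = 1: N1·N3 = 391 = 17·23, N2·N4 = 350 = 14·25
achieved = 17·23/(14·25) = 391/350; |achieved − target| = 0 ≤ 391/35000 ✓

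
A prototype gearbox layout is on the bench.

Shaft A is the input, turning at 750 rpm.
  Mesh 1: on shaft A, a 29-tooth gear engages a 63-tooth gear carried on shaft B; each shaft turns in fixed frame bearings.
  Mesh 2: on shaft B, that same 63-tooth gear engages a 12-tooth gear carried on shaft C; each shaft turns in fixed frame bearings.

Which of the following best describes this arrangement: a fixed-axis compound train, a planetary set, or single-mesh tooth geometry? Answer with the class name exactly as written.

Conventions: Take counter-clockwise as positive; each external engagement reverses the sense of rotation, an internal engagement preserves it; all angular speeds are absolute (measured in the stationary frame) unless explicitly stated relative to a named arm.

fixed-axis compound train

class = fixed-axis compound train [2 meshes; 2 ratios multiply, 2 sense flips]
classification: fixed-axis compound train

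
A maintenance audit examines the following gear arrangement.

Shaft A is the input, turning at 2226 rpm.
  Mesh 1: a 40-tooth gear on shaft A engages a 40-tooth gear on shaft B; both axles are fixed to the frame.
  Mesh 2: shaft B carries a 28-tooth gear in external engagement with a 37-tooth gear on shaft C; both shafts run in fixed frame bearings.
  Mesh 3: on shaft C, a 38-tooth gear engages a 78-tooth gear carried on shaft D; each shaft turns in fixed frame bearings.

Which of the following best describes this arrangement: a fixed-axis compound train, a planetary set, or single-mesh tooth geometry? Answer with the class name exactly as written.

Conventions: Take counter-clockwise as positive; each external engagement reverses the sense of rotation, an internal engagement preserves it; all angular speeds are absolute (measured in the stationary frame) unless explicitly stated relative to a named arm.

fixed-axis compound train

class = fixed-axis compound train [3 meshes; 3 ratios multiply, 3 sense flips]
classification: fixed-axis compound train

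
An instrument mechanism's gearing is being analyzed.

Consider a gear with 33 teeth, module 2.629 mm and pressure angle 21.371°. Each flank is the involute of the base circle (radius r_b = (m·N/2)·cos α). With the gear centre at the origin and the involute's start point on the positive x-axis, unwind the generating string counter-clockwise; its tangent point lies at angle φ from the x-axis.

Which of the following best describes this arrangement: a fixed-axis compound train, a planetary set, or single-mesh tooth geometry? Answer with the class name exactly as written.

single-mesh tooth geometry

class = single-mesh tooth geometry [base-circle involute, m = 2.629, 33T]
classification: single-mesh tooth geometry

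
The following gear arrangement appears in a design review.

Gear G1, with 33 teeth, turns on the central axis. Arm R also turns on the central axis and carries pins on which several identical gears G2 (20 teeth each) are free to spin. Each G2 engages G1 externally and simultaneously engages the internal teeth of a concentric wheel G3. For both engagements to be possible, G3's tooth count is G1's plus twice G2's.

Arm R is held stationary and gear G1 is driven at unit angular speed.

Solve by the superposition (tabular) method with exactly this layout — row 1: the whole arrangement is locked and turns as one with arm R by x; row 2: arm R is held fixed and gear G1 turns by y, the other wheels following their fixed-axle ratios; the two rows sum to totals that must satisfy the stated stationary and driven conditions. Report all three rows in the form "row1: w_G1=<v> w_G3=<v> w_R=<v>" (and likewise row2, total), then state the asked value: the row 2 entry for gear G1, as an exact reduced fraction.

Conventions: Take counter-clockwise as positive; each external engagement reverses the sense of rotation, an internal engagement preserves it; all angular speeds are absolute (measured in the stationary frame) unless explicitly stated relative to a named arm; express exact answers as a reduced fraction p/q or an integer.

row1: w_G1=0 w_G3=0 w_R=0
row2: w_G1=1 w_G3=-33/73 w_R=0
total: w_G1=1 w_G3=-33/73 w_R=0
asked value: 1

class = planetary set [G3 = 33+2·20 = 73; Willis about the carrier]
row 1 — lock + rotate with arm: ω_sun = ω_ring = ω_arm = x
row 2 (arm held, sun turns y): ω_ring = −(33/73)·y, ω_arm = 0
boundary: total ω_arm = x = 0 and total ω_sun = x + y = 1  ⇒  y = 1, x = 0
row 2 ring = −(33/73)·1 = -33/73
totals (row 1 + row 2): sun 0 + 1 = 1, ring 0 + (-33/73) = -33/73, arm 0 + 0 = 0
asked cell (row2, sun) = 1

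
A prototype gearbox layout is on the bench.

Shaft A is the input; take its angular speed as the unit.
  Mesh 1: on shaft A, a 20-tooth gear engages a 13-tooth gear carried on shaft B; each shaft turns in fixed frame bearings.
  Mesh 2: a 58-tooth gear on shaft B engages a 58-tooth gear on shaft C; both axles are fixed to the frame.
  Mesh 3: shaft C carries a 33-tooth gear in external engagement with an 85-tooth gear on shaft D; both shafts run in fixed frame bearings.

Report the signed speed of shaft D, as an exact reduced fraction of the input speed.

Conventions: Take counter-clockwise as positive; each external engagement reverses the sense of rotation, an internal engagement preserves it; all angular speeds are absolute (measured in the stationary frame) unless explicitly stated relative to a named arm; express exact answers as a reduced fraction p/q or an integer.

3-mesh fixed-axis compound train (all bearings frame-fixed)
mesh 1 [20T→13T]: |ω|/ω_in = 1×20/13 = 20/13, sense flips to −
mesh 2 [58T→58T]: |ω|/ω_in = (20/13)×58/58 = 20/13, sense flips to +
mesh 3 [33T→85T]: |ω|/ω_in = (20/13)×33/85 = 132/221, sense flips to −
signed output speed (× input speed) = -132/221

-132/221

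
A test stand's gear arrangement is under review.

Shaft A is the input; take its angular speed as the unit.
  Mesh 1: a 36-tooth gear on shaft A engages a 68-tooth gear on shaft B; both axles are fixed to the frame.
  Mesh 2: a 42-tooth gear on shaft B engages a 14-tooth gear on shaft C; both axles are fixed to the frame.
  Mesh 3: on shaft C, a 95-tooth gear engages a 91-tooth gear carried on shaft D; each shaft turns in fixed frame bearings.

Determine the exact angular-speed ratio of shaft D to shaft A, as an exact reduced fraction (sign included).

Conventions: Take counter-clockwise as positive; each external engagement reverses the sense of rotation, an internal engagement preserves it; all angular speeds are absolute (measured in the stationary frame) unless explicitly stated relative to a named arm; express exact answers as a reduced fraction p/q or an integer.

-2565/1547

class = fixed-axis compound train [3 meshes; 3 ratios multiply, 3 sense flips]
mesh 1 [36T→68T]: running ratio 9/17, sense −
mesh 2 [42T→14T]: running ratio 27/17, sense +
mesh 3 [95T→91T]: running ratio 2565/1547, sense −
ω_out/ω_in = -2565/1547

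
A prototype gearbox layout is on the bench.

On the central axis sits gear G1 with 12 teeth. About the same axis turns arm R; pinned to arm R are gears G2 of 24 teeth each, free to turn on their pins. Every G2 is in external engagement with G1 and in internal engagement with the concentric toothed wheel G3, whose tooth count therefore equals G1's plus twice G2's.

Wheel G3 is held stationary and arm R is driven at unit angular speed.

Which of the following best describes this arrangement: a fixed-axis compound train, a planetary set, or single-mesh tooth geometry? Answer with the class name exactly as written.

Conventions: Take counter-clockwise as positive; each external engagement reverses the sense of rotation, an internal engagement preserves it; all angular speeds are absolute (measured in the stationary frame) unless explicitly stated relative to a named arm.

recognized (axles ride arm R): planetary set, 12/24/60 teeth
classification: planetary set

planetary set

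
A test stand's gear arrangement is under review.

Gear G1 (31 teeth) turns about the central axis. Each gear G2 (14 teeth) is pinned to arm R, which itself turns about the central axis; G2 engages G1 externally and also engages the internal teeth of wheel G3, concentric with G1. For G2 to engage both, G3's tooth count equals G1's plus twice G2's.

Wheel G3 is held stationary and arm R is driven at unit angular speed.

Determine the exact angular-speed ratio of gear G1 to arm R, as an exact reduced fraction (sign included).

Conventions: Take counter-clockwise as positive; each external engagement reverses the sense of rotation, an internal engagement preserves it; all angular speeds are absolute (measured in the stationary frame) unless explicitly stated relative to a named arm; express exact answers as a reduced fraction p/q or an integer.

topology: planetary set — G1 31T / G2 14T / G3 59T, arm = carrier (Willis)
ring teeth: 31 + 2·14 = 59
31(ω_sun−ω_arm) = −59(ω_ring−ω_arm),  ω_ring = 0, ω_arm = 1
ω_sun = 1 − (59/31)(0−1) = 90/31
ω_out/ω_in = 90/31

90/31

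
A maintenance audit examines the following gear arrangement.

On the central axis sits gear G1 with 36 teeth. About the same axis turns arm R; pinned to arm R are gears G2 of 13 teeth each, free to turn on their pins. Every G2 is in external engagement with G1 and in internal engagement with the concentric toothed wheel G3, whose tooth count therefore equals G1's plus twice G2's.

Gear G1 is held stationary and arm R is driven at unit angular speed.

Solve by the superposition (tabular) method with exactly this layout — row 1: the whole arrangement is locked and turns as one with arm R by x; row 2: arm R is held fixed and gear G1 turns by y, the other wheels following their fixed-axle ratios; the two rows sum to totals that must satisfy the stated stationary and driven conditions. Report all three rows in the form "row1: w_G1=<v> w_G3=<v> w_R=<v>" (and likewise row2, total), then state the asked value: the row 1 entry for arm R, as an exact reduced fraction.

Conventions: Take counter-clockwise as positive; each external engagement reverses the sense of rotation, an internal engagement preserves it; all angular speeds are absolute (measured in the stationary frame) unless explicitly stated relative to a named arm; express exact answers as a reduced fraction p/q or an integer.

recognized (axles ride arm R): planetary set, 36/13/62 teeth
row 1 — lock + rotate with arm: ω_sun = ω_ring = ω_arm = x
row 2 — arm fixed, fixed-axis ratios: sun y, ring −(36/62)·y, arm 0
boundary: total ω_sun = x + y = 0 and total ω_arm = x = 1  ⇒  y = -1, x = 1
row 2 ring = −(36/62)·(-1) = 18/31
totals (row 1 + row 2): sun 1 + (-1) = 0, ring 1 + 18/31 = 49/31, arm 1 + 0 = 1
asked cell (row1, arm) = 1

row1: w_G1=1 w_G3=1 w_R=1
row2: w_G1=-1 w_G3=18/31 w_R=0
total: w_G1=0 w_G3=49/31 w_R=1
asked value: 1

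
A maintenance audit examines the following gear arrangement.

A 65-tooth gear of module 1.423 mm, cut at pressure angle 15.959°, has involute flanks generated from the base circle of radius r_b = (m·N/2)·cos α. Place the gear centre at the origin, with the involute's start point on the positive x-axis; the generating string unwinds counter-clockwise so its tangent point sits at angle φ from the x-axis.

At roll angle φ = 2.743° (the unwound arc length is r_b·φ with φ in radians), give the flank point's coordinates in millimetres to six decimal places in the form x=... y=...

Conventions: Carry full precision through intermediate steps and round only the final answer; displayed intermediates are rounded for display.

x=44.515988 y=0.001626

single-mesh involute tooth geometry (65T wheel at module 1.423)
pitch radius r_p = m·N/2 = 1.423·65/2 = 46.247500
base radius r_b = r_p·cos α = 46.247500·cos 15.959° = 44.465061
roll angle φ = 2.743° = 0.04787438 rad
x = r_b·(cos φ + φ·sin φ) = 44.515988
y = r_b·(sin φ − φ·cos φ) = 0.001626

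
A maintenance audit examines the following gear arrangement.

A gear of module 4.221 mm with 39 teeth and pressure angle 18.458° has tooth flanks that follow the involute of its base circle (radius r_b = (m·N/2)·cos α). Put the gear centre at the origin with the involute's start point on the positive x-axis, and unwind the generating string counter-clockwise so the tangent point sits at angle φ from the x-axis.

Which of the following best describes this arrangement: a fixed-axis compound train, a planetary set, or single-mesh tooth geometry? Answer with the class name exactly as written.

single-mesh tooth geometry

recognized (one wheel, involute flank): single-mesh tooth geometry, m = 4.221, N = 39
classification: single-mesh tooth geometry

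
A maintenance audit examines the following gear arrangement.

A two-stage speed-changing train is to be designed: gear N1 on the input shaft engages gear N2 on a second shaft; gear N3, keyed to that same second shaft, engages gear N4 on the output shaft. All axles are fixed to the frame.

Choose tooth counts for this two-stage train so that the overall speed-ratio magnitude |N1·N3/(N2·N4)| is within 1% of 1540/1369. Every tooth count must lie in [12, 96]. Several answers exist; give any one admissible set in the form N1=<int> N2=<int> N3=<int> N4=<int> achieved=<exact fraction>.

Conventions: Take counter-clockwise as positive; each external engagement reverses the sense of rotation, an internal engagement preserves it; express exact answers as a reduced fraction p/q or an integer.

N1=20 N2=37 N3=77 N4=37 achieved=1540/1369

class = fixed-axis compound train [2-stage, 1540/1369 wanted]
target = 1540/1369 in lowest terms: an exact hit needs N1·N3 = k·1540 and N2·N4 = k·1369 for one integer k, every count in [12, 96]; additionally prefer no 1:1 stage (N1 ≠ N2, N3 ≠ N4)
k = 1: N1·N3 = 1540 = 20·77, N2·N4 = 1369 = 37·37
achieved = 20·77/(37·37) = 1540/1369; |achieved − target| = 0 ≤ 77/6845 ✓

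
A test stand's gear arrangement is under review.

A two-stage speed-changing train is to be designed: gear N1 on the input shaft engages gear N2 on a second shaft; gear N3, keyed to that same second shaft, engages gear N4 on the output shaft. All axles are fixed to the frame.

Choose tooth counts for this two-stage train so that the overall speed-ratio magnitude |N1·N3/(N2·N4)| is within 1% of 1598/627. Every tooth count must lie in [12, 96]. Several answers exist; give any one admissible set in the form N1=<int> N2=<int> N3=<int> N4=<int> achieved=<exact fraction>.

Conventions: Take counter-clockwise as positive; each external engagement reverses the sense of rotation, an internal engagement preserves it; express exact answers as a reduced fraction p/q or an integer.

N1=17 N2=19 N3=94 N4=33 achieved=1598/627

topology: fixed-axis compound train — 2 stages, target 1598/627
target = 1598/627 in lowest terms: an exact hit needs N1·N3 = k·1598 and N2·N4 = k·627 for one integer k, every count in [12, 96]; additionally prefer no 1:1 stage (N1 ≠ N2, N3 ≠ N4)
k = 1: N1·N3 = 1598 = 17·94, N2·N4 = 627 = 19·33
achieved = 17·94/(19·33) = 1598/627; |achieved − target| = 0 ≤ 799/31350 ✓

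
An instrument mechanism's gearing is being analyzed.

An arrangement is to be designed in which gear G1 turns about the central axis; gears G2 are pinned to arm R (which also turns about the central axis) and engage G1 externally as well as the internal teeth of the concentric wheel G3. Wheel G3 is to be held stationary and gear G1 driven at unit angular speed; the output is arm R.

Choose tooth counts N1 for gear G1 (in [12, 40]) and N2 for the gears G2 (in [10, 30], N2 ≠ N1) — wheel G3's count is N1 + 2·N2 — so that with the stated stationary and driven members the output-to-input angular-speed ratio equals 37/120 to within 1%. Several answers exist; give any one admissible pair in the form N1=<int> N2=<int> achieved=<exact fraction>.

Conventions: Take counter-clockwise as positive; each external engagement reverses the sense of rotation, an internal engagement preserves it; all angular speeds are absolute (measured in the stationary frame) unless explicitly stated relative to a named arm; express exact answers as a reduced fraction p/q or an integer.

design class (target 37/120): planetary set
Willis with ω_ring = 0: ω_arm/ω_sun = N1/(N1+N3); set equal to 37/120  ⇒  N3/N1 = 1/(37/120) − 1 = 83/37
N3 = N1 + 2·N2  ⇒  N2/N1 = (N3/N1 − 1)/2 = (83/37 − 1)/2 = 23/37
smallest multiple with N1 ≥ 12 and N2 ≥ 10: k = 1  ⇒  N1 = 1·37 = 37, N2 = 1·23 = 23 (N1 ≤ 40, N2 ≤ 30, N2 ≠ N1 ✓), N3 = 37 + 2·23 = 83
check: N1/(N1+N3) with N1 = 37, N3 = 83 gives 37/120; |achieved − target| = 0 ≤ 37/12000 ✓

N1=37 N2=23 achieved=37/120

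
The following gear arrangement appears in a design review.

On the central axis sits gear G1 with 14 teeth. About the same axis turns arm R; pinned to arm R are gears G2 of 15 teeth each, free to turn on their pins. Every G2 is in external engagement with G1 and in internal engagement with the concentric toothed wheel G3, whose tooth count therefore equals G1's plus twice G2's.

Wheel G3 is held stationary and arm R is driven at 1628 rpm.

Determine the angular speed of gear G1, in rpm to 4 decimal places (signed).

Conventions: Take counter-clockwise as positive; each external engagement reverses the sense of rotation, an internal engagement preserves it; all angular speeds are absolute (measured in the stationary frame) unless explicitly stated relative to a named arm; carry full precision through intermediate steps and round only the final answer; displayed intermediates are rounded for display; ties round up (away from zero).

+6744.5714 rpm

class = planetary set [G3 = 14+2·15 = 44; Willis about the carrier]
normalise by the input: solve with ω_arm = 1, then scale by 1628 rpm
ring teeth: 14 + 2·15 = 44
14(ω_sun−ω_arm) = −44(ω_ring−ω_arm),  ω_ring = 0, ω_arm = 1
ω_sun = 1 − (44/14)(0−1) = 29/7
scale: ω_sun = 29/7 × 1628 rpm = +6744.5714 rpm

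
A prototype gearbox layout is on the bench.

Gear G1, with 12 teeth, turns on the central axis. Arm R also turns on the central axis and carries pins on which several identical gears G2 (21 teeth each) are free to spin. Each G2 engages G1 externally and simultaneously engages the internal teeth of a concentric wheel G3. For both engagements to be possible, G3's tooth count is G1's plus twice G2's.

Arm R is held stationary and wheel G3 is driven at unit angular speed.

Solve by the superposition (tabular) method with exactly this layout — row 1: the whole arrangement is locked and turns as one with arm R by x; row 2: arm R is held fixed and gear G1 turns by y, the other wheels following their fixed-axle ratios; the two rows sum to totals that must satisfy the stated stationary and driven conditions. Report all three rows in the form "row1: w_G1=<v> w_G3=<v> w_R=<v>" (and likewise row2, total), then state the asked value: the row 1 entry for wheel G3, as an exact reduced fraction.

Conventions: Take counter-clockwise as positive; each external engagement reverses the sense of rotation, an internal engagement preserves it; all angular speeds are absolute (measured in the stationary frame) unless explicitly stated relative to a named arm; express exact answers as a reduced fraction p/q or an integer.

recognized (axles ride arm R): planetary set, 12/21/54 teeth
row 1 — lock + rotate with arm: ω_sun = ω_ring = ω_arm = x
superposition row 2 [arm held]: sun y, ring −(12/54)·y, arm 0
boundary: total ω_arm = x = 0 and total ω_ring = x − (12/54)·y = 1  ⇒  y = -9/2, x = 0
row 2 ring = −(12/54)·(-9/2) = 1
totals (row 1 + row 2): sun 0 + (-9/2) = -9/2, ring 0 + 1 = 1, arm 0 + 0 = 0
asked cell (row1, ring) = 0

row1: w_G1=0 w_G3=0 w_R=0
row2: w_G1=-9/2 w_G3=1 w_R=0
total: w_G1=-9/2 w_G3=1 w_R=0
asked value: 0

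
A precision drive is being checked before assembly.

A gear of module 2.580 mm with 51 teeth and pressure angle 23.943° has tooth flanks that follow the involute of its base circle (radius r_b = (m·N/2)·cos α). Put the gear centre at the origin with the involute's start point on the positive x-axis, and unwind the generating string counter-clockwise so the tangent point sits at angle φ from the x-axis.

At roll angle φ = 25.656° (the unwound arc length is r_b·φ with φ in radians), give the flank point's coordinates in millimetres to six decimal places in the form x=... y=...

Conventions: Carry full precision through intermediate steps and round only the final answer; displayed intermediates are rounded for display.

single-mesh involute tooth geometry (51T wheel at module 2.580)
pitch radius r_p = m·N/2 = 2.580·51/2 = 65.790000
base radius r_b = r_p·cos α = 65.790000·cos 23.943° = 60.128747
roll angle φ = 25.656° = 0.44778167 rad
x = r_b·(cos φ + φ·sin φ) = 65.858082
y = r_b·(sin φ − φ·cos φ) = 1.763708

x=65.858082 y=1.763708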